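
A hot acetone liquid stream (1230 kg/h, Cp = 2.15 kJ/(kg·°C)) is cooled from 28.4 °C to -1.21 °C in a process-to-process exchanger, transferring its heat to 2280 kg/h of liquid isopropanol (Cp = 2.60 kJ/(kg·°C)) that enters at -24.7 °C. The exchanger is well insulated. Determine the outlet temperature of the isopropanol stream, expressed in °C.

T_c,out = -11.5 °C

Heat released by hot stream: Q = 1230 × 2.15 × (28.4 − -1.21) = 78304 kJ/h
Energy balance on cold side (adiabatic exchanger): Q = ṁ_c·Cp_c·(T_c,out − T_c,in)
T_c,out = -24.7 + 78304/(2280 × 2.60) = -11.491 °C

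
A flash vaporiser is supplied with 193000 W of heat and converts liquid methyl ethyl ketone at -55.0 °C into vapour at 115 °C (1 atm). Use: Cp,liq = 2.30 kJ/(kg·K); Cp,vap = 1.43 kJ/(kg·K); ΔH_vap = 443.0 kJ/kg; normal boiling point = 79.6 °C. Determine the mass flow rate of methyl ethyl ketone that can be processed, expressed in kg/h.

Δh = 2.30×(79.6−-55.0) + 443.0 + 1.43×(115−79.6) = 803.2 kJ/kg
Q = 193000 W = 193 kJ/s = 694800 kJ/h
ṁ = Q/Δh = 694800 / 803.2 = 865.04 kg/h

ṁ = 865 kg/h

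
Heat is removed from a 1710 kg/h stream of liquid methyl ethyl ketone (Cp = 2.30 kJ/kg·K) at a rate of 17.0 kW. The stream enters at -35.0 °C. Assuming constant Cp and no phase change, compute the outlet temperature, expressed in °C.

Q = 17.0 kW = 61200 kJ/h
ΔT = Q/(ṁ·Cp) = 61200/(1710×2.30) = 15.561 K
T_out = -35.0 − 15.561 = -50.561 °C

T_out = -50.6 °C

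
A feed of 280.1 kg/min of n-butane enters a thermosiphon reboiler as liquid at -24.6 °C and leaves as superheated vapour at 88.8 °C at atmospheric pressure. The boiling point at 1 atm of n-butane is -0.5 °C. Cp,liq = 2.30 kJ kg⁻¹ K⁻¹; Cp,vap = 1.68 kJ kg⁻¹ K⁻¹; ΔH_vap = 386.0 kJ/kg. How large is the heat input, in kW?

liquid -24.6→-0.5 °C: 55.43 kJ/kg
vaporisation at -0.5 °C: 386 kJ/kg
vapour -0.5→88.8 °C: 150.02 kJ/kg
Δh = 55.43 + 386 + 150.02 = 591.45 kJ/kg
Q = ṁ·Δh = 280.1 kg/min × 591.45 kJ/kg = 165670 kJ/min
|Q| = 2761.1 kW

Q = 2760 kW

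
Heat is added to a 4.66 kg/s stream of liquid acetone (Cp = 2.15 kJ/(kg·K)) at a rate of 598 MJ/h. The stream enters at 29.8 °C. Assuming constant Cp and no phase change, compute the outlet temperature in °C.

Q = 598 MJ/h = 166.11 kJ/s
ΔT = Q/(ṁ·Cp) = 166.11/(4.66×2.15) = 16.58 K
T_out = 29.8 + 16.58 = 46.38 °C

T_out = 46.4 °C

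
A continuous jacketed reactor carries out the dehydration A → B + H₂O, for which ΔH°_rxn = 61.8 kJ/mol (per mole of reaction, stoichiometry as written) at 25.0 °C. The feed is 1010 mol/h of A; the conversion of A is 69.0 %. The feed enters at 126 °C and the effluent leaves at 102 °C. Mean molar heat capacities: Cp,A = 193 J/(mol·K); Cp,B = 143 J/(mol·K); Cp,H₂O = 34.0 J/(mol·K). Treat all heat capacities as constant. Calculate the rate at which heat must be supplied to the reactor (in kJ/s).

Extent of reaction ξ = 0.690 × 1010 = 696.9 mol/h
Reaction term: ξ·ΔH°_rxn = 696.9 × 61.8 = 43068 kJ/h
Sensible, feed 126→25 °C: -19688 kJ/h
Outlet flows (mol/h): A 313.1, B 696.9, H₂O 696.9
Sensible, products 25→102 °C: 14151 kJ/h
Q = ΔH = 37532 kJ/h = 10.425 kW
Heat supplied = 10.425 kJ/s

Q_in = 10.4 kJ/s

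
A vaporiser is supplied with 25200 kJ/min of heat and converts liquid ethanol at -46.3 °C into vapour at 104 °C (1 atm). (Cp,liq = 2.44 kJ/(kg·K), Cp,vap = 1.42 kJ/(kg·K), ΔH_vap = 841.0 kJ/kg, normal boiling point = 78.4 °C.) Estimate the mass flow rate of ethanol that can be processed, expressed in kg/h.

Δh = 2.44×(78.4−-46.3) + 841.0 + 1.42×(104−78.4) = 1181.6 kJ/kg
Q = 25200 kJ/min = 420 kJ/s = 1.512e+06 kJ/h
ṁ = Q/Δh = 1.512e+06 / 1181.6 = 1279.6 kg/h

ṁ = 1280 kg/h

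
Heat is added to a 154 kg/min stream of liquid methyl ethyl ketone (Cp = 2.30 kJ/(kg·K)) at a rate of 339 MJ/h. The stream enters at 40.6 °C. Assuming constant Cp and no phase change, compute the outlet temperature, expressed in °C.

T_out = 56.6 °C

Q = 339 MJ/h = 5650 kJ/min
ΔT = Q/(ṁ·Cp) = 5650/(154×2.30) = 15.951 K
T_out = 40.6 + 15.951 = 56.551 °C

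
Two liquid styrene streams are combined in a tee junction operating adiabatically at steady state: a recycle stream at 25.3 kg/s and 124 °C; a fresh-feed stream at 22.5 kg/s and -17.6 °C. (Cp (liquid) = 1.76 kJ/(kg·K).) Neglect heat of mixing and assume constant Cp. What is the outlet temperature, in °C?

Adiabatic, steady state ⇒ Σ ṁᵢCp,ᵢ(T_out − Tᵢ) = 0
Σ ṁᵢCp,ᵢTᵢ = 25.3×1.76×124 + 22.5×1.76×-17.6 = 4824.5
Σ ṁᵢCp,ᵢ = 25.3×1.76 + 22.5×1.76 = 84.128
T_out = 4824.5 / 84.128 = 57.347 °C

T_out = 57.3 °C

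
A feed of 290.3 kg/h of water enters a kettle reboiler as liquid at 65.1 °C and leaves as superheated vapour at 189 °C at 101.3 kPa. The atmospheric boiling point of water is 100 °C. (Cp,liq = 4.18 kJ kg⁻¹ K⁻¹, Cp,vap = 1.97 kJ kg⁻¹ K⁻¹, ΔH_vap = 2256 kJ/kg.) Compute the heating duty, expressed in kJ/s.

Q = 208 kJ/s

liquid 65.1→100 °C: 145.88 kJ/kg
vaporisation at 100 °C: 2256 kJ/kg
vapour 100→189 °C: 175.33 kJ/kg
Δh = 145.88 + 2256 + 175.33 = 2577.2 kJ/kg
Q = ṁ·Δh = 290.3 kg/h × 2577.2 kJ/kg = 748160 kJ/h
|Q| = 207.82 kW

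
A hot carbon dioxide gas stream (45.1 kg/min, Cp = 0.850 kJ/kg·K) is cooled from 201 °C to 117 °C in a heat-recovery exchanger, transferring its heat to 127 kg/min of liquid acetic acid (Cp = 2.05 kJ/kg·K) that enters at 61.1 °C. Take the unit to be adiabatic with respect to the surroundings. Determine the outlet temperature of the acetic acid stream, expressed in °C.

T_c,out = 73.5 °C

Heat released by hot stream: Q = 45.1 × 0.850 × (201 − 117) = 3220.1 kJ/min
Energy balance on cold side (adiabatic exchanger): Q = ṁ_c·Cp_c·(T_c,out − T_c,in)
T_c,out = 61.1 + 3220.1/(127 × 2.05) = 73.469 °C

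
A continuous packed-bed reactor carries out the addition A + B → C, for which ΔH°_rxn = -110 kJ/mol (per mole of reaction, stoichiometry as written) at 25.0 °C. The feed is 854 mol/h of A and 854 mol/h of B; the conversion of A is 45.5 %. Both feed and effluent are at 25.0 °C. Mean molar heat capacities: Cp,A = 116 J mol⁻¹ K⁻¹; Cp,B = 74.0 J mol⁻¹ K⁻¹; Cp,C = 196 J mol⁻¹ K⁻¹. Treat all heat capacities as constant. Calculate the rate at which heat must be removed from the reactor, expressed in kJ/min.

Q_out = 712 kJ/min

Extent of reaction ξ = 0.455 × 854 = 388.57 mol/h
Reaction term: ξ·ΔH°_rxn = 388.57 × -110 = -42743 kJ/h
Q = ΔH = -42743 kJ/h = -11.873 kW
Heat removed = 712.38 kJ/min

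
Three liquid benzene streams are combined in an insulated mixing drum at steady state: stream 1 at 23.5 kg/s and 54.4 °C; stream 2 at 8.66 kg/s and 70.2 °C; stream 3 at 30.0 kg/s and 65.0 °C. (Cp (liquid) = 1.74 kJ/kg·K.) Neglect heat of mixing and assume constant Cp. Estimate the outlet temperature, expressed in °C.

No heat crosses the boundary, so H_out = H_in.
Σ ṁᵢCp,ᵢTᵢ = 23.5×1.74×54.4 + 8.66×1.74×70.2 + 30.0×1.74×65.0 = 6675.2
Σ ṁᵢCp,ᵢ = 23.5×1.74 + 8.66×1.74 + 30.0×1.74 = 108.16
T_out = 6675.2 / 108.16 = 61.717 °C

T_out = 61.7 °C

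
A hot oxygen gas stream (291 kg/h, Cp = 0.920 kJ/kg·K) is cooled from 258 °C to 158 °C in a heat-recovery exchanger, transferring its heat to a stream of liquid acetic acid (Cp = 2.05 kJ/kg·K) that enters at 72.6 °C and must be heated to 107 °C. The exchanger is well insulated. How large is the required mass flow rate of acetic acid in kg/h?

Heat released by hot stream: Q = 291 × 0.920 × (258 − 158) = 26772 kJ/h
Energy balance on cold side (adiabatic exchanger): Q = ṁ_c·Cp_c·(T_c,out − T_c,in)
ṁ_c = 26772 / [2.05 × (107 − 72.6)] = 379.64 kg/h

ṁ_c = 380 kg/h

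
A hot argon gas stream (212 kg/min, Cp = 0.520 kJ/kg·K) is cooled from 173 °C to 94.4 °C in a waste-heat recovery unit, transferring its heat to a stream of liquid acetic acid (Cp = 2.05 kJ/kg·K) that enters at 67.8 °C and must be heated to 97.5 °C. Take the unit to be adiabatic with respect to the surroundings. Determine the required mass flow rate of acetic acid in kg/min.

Heat released by hot stream: Q = 212 × 0.520 × (173 − 94.4) = 8664.9 kJ/min
Energy balance on cold side (adiabatic exchanger): Q = ṁ_c·Cp_c·(T_c,out − T_c,in)
ṁ_c = 8664.9 / [2.05 × (97.5 − 67.8)] = 142.32 kg/min

ṁ_c = 142 kg/min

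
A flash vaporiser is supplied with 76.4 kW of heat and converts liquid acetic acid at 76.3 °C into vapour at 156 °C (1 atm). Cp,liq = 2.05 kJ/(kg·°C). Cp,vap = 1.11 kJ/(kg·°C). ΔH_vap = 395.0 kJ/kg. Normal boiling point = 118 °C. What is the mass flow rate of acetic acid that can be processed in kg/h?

Δh = 2.05×(118−76.3) + 395.0 + 1.11×(156−118) = 522.66 kJ/kg
Q = 76.4 kW = 76.4 kJ/s = 275040 kJ/h
ṁ = Q/Δh = 275040 / 522.66 = 526.23 kg/h

ṁ = 526 kg/h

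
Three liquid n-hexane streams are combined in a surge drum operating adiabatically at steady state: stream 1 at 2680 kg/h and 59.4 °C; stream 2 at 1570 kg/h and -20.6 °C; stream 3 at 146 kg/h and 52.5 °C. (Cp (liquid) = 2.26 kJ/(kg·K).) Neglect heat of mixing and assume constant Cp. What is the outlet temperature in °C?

No heat crosses the boundary, so H_out = H_in.
T_out = Σ ṁᵢCp,ᵢTᵢ / Σ ṁᵢCp,ᵢ
      = 304000 / 9935 = 30.599 °C

T_out = 30.6 °C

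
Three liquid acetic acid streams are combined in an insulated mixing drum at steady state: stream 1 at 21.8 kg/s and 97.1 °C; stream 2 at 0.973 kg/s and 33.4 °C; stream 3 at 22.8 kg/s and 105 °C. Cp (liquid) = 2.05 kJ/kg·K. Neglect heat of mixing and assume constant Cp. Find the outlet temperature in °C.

T_out = 99.7 °C

No heat crosses the boundary, so H_out = H_in.
Σ ṁᵢCp,ᵢTᵢ = 21.8×2.05×97.1 + 0.973×2.05×33.4 + 22.8×2.05×105 = 9313.7
Σ ṁᵢCp,ᵢ = 21.8×2.05 + 0.973×2.05 + 22.8×2.05 = 93.425
T_out = 9313.7 / 93.425 = 99.692 °C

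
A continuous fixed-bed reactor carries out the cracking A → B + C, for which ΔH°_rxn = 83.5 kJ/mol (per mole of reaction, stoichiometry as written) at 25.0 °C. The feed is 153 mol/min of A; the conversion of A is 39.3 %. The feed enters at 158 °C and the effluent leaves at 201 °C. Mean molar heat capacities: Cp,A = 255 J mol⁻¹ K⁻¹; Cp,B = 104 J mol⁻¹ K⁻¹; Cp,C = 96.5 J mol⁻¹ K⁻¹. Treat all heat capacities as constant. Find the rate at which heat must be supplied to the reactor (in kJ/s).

Q_in = 102 kJ/s

Extent of reaction ξ = 0.393 × 153 = 60.129 mol/min
Reaction term: ξ·ΔH°_rxn = 60.129 × 83.5 = 5020.8 kJ/min
Sensible, feed 158→25 °C: -5189 kJ/min
Outlet flows (mol/min): A 92.871, B 60.129, C 60.129
Sensible, products 25→201 °C: 6289.9 kJ/min
Q = ΔH = 6121.7 kJ/min = 102.03 kW
Heat supplied = 102.03 kJ/s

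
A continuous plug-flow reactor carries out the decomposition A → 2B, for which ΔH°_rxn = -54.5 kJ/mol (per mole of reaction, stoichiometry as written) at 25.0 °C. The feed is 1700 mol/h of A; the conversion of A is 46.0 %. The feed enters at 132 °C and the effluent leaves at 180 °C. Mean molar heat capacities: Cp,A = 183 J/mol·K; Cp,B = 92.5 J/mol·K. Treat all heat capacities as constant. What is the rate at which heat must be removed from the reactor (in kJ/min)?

Q_out = 457 kJ/min

Extent of reaction ξ = 0.460 × 1700 = 782 mol/h
Reaction term: ξ·ΔH°_rxn = 782 × -54.5 = -42619 kJ/h
Sensible, feed 132→25 °C: -33288 kJ/h
Outlet flows (mol/h): A 918, B 1564
Sensible, products 25→180 °C: 48463 kJ/h
Q = ΔH = -27444 kJ/h = -7.6233 kW
Heat removed = 457.4 kJ/min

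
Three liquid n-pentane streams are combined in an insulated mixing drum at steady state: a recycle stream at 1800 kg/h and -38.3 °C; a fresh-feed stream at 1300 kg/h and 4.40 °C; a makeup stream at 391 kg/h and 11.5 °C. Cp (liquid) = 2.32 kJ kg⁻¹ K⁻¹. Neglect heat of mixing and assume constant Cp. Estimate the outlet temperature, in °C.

Energy balance with Q = 0: Σ ṁᵢCp,ᵢ(T_out − Tᵢ) = 0
T_out = Σ ṁᵢCp,ᵢTᵢ / Σ ṁᵢCp,ᵢ
      = -136240 / 8099.1 = -16.821 °C

T_out = -16.8 °C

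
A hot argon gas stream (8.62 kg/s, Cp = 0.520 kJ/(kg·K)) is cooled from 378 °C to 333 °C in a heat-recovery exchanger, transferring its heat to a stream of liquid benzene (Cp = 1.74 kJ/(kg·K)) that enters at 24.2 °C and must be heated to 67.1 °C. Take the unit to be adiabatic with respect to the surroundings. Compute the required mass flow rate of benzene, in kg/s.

ṁ_c = 2.70 kg/s

Heat released by hot stream: Q = 8.62 × 0.520 × (378 − 333) = 201.71 kJ/s
Energy balance on cold side (adiabatic exchanger): Q = ṁ_c·Cp_c·(T_c,out − T_c,in)
ṁ_c = 201.71 / [1.74 × (67.1 − 24.2)] = 2.7022 kg/s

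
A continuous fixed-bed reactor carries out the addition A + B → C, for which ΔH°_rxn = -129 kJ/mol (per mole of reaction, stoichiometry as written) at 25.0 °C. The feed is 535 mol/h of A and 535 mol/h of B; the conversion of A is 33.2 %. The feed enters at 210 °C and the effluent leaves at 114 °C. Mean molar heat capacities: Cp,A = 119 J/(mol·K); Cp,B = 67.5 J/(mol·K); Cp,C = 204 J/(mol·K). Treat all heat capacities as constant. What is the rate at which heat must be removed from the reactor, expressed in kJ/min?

Extent of reaction ξ = 0.332 × 535 = 177.62 mol/h
Reaction term: ξ·ΔH°_rxn = 177.62 × -129 = -22913 kJ/h
Sensible, feed 210→25 °C: -18459 kJ/h
Outlet flows (mol/h): A 357.38, B 357.38, C 177.62
Sensible, products 25→114 °C: 9156.8 kJ/h
Q = ΔH = -32215 kJ/h = -8.9486 kW
Heat removed = 536.92 kJ/min

Q_out = 537 kJ/min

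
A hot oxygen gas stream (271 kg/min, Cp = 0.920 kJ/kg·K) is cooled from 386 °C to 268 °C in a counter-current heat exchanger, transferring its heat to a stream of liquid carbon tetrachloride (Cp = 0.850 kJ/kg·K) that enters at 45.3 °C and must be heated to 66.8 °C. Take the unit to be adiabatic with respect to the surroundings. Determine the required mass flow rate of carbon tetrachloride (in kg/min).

Heat released by hot stream: Q = 271 × 0.920 × (386 − 268) = 29420 kJ/min
Energy balance on cold side (adiabatic exchanger): Q = ṁ_c·Cp_c·(T_c,out − T_c,in)
ṁ_c = 29420 / [0.850 × (66.8 − 45.3)] = 1609.8 kg/min

ṁ_c = 1610 kg/min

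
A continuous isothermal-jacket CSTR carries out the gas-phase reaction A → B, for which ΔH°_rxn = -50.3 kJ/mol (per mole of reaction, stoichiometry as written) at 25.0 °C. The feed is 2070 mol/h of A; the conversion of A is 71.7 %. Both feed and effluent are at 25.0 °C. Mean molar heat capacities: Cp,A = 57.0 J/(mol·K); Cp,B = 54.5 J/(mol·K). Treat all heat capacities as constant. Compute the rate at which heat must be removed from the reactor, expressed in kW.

Extent of reaction ξ = 0.717 × 2070 = 1484.2 mol/h
Reaction term: ξ·ΔH°_rxn = 1484.2 × -50.3 = -74655 kJ/h
Q = ΔH = -74655 kJ/h = -20.737 kW
Heat removed = 20.737 kW

Q_out = 20.7 kW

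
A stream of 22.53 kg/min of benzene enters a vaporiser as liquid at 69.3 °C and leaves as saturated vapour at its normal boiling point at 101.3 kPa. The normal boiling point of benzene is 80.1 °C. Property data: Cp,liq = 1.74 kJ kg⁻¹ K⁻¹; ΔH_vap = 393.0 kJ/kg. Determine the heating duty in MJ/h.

Q = 557 MJ/h

liquid 69.3→80.1 °C: 18.792 kJ/kg
vaporisation at 80.1 °C: 393 kJ/kg
Δh = 18.792 + 393 = 411.79 kJ/kg
Q = ṁ·Δh = 22.53 kg/min × 411.79 kJ/kg = 9277.7 kJ/min
|Q| = 154.63 kW = 556.66 MJ/h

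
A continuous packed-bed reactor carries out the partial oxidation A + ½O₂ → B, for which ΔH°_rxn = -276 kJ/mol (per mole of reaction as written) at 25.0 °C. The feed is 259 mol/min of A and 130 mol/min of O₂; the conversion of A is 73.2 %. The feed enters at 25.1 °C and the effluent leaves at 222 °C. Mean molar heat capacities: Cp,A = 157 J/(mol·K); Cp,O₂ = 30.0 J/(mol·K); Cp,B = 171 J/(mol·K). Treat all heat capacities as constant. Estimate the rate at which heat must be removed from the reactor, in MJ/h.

Q_out = 2620 MJ/h

Extent of reaction ξ = 0.732 × 259 = 189.59 mol/min
Reaction term: ξ·ΔH°_rxn = 189.59 × -276 = -52326 kJ/min
Sensible, feed 25.1→25 °C: -4.4563 kJ/min
Outlet flows (mol/min): A 69.412, O₂ 35.206, B 189.59
Sensible, products 25→222 °C: 8741.6 kJ/min
Q = ΔH = -43589 kJ/min = -726.49 kW
Heat removed = 2615.4 MJ/h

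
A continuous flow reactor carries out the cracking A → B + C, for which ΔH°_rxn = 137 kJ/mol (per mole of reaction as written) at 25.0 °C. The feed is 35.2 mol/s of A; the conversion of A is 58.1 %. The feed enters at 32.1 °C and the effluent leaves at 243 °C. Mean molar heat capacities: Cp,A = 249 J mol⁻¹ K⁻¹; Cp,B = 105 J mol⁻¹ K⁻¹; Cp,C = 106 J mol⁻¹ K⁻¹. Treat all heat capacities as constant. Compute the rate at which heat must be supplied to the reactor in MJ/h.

Q_in = 16100 MJ/h

Extent of reaction ξ = 0.581 × 35.2 = 20.451 mol/s
Reaction term: ξ·ΔH°_rxn = 20.451 × 137 = 2801.8 kJ/s
Sensible, feed 32.1→25 °C: -62.23 kJ/s
Outlet flows (mol/s): A 14.749, B 20.451, C 20.451
Sensible, products 25→243 °C: 1741.3 kJ/s
Q = ΔH = 4480.9 kJ/s = 4480.9 kW
Heat supplied = 16131 MJ/h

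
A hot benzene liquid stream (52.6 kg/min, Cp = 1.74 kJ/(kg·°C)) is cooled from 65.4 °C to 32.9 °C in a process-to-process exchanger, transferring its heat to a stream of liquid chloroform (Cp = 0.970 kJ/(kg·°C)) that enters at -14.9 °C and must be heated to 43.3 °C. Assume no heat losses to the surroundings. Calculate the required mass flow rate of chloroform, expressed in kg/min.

ṁ_c = 52.7 kg/min

Heat released by hot stream: Q = 52.6 × 1.74 × (65.4 − 32.9) = 2974.5 kJ/min
Energy balance on cold side (adiabatic exchanger): Q = ṁ_c·Cp_c·(T_c,out − T_c,in)
ṁ_c = 2974.5 / [0.970 × (43.3 − -14.9)] = 52.689 kg/min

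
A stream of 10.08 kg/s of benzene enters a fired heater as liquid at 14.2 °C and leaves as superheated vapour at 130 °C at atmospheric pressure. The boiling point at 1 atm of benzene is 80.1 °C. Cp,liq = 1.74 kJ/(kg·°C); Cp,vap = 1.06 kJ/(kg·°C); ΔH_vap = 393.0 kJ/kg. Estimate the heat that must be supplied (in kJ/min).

liquid 14.2→80.1 °C: 114.67 kJ/kg
vaporisation at 80.1 °C: 393 kJ/kg
vapour 80.1→130 °C: 52.894 kJ/kg
Δh = 114.67 + 393 + 52.894 = 560.56 kJ/kg
Q = ṁ·Δh = 10.08 kg/s × 560.56 kJ/kg = 5650.4 kJ/s
|Q| = 5650.4 kW = 339030 kJ/min

Q = 339000 kJ/min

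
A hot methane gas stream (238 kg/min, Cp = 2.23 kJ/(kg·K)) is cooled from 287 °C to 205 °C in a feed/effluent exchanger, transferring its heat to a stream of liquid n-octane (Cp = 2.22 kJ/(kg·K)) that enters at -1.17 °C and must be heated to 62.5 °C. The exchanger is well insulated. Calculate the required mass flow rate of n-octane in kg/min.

Heat released by hot stream: Q = 238 × 2.23 × (287 − 205) = 43521 kJ/min
Energy balance on cold side (adiabatic exchanger): Q = ṁ_c·Cp_c·(T_c,out − T_c,in)
ṁ_c = 43521 / [2.22 × (62.5 − -1.17)] = 307.9 kg/min

ṁ_c = 308 kg/min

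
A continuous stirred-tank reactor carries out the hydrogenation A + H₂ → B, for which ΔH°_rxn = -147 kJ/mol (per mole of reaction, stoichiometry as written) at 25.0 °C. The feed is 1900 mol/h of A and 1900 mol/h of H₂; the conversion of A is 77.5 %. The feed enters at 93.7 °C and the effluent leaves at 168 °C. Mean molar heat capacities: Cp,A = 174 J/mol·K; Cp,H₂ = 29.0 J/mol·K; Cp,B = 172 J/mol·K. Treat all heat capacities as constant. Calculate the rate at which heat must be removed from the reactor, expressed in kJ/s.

Extent of reaction ξ = 0.775 × 1900 = 1472.5 mol/h
Reaction term: ξ·ΔH°_rxn = 1472.5 × -147 = -216460 kJ/h
Sensible, feed 93.7→25 °C: -26498 kJ/h
Outlet flows (mol/h): A 427.5, H₂ 427.5, B 1472.5
Sensible, products 25→168 °C: 48628 kJ/h
Q = ΔH = -194330 kJ/h = -53.98 kW
Heat removed = 53.98 kJ/s

Q_out = 54.0 kJ/s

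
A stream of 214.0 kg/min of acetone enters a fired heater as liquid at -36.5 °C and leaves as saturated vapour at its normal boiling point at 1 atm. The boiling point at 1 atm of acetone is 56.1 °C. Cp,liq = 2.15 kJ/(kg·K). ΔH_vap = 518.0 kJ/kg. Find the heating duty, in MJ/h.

Q = 9210 MJ/h

liquid -36.5→56.1 °C: 199.09 kJ/kg
vaporisation at 56.1 °C: 518 kJ/kg
Δh = 199.09 + 518 = 717.09 kJ/kg
Q = ṁ·Δh = 214.0 kg/min × 717.09 kJ/kg = 153460 kJ/min
|Q| = 2557.6 kW = 9207.4 MJ/h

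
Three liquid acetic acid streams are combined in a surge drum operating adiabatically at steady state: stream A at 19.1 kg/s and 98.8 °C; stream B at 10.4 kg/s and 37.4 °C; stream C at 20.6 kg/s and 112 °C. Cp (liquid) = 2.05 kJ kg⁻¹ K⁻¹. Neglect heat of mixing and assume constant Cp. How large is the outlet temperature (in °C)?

T_out = 91.5 °C

No heat crosses the boundary, so H_out = H_in.
Σ ṁᵢCp,ᵢTᵢ = 19.1×2.05×98.8 + 10.4×2.05×37.4 + 20.6×2.05×112 = 9395.6
Σ ṁᵢCp,ᵢ = 19.1×2.05 + 10.4×2.05 + 20.6×2.05 = 102.7
T_out = 9395.6 / 102.7 = 91.482 °C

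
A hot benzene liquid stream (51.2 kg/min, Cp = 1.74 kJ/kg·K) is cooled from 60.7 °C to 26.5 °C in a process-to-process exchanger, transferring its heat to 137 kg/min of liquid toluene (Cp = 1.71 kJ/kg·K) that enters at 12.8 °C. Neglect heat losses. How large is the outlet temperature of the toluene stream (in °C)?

T_c,out = 25.8 °C

Heat released by hot stream: Q = 51.2 × 1.74 × (60.7 − 26.5) = 3046.8 kJ/min
Energy balance on cold side (adiabatic exchanger): Q = ṁ_c·Cp_c·(T_c,out − T_c,in)
T_c,out = 12.8 + 3046.8/(137 × 1.71) = 25.806 °C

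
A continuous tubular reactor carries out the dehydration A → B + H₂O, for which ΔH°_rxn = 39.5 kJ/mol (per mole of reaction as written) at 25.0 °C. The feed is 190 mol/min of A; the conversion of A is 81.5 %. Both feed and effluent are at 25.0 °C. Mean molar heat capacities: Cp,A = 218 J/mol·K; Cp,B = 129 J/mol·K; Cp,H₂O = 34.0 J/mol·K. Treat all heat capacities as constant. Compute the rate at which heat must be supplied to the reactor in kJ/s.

Q_in = 102 kJ/s

Extent of reaction ξ = 0.815 × 190 = 154.85 mol/min
Reaction term: ξ·ΔH°_rxn = 154.85 × 39.5 = 6116.6 kJ/min
Q = ΔH = 6116.6 kJ/min = 101.94 kW
Heat supplied = 101.94 kJ/s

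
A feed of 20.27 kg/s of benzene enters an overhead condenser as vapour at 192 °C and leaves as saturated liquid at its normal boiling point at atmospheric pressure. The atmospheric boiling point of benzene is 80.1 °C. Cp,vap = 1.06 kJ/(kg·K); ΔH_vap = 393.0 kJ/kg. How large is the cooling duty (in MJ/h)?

Q_c = 37300 MJ/h

vapour 192→80.1 °C: -118.61 kJ/kg
condensation at 80.1 °C: -393 kJ/kg
Δh = -118.61 + -393 = -511.61 kJ/kg
Q = ṁ·Δh = 20.27 kg/s × -511.61 kJ/kg = -10370 kJ/s
|Q| = 10370 kW = 37333 MJ/h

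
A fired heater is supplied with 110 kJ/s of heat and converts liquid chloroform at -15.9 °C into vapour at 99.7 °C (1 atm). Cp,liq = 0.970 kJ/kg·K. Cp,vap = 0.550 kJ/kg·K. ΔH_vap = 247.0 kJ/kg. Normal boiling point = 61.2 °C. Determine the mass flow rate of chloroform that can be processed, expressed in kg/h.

Δh = 0.970×(61.2−-15.9) + 247.0 + 0.550×(99.7−61.2) = 342.96 kJ/kg
Q = 110 kJ/s = 110 kJ/s = 396000 kJ/h
ṁ = Q/Δh = 396000 / 342.96 = 1154.6 kg/h

ṁ = 1150 kg/h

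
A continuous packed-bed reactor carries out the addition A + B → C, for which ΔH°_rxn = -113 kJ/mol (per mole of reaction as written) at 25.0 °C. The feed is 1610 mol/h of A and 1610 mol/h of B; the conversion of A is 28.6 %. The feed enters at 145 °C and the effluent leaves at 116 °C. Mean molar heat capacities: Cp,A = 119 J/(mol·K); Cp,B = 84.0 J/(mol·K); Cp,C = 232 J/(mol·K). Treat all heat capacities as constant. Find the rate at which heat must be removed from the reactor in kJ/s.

Q_out = 16.7 kJ/s

Extent of reaction ξ = 0.286 × 1610 = 460.46 mol/h
Reaction term: ξ·ΔH°_rxn = 460.46 × -113 = -52032 kJ/h
Sensible, feed 145→25 °C: -39220 kJ/h
Outlet flows (mol/h): A 1149.5, B 1149.5, C 460.46
Sensible, products 25→116 °C: 30957 kJ/h
Q = ΔH = -60295 kJ/h = -16.749 kW
Heat removed = 16.749 kJ/s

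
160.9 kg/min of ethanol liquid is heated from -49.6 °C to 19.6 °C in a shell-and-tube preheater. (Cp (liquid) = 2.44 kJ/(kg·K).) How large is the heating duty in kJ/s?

Q = 453 kJ/s

Q = ṁ·Cp·ΔT = 160.9 × 2.44 × (19.6 − -49.6) = 27168 kJ/min
Converting: 27168 / 60 s = 452.79 kW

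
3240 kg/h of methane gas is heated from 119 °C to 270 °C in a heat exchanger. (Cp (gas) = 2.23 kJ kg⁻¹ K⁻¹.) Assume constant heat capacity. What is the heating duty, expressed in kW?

Q = 303 kW

Q = ṁ·Cp·ΔT = 3240 × 2.23 × (270 − 119) = 1.091e+06 kJ/h
Converting: 1.091e+06 / 3600 s = 303.06 kW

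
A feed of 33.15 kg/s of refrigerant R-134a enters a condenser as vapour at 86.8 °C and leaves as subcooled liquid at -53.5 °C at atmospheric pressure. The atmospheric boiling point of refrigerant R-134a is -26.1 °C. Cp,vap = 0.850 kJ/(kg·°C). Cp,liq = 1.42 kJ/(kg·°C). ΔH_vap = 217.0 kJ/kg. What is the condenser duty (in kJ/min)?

vapour 86.8→-26.1 °C: -95.965 kJ/kg
condensation at -26.1 °C: -217 kJ/kg
liquid -26.1→-53.5 °C: -38.908 kJ/kg
Δh = -95.965 + -217 + -38.908 = -351.87 kJ/kg
Q = ṁ·Δh = 33.15 kg/s × -351.87 kJ/kg = -11665 kJ/s
|Q| = 11665 kW = 699880 kJ/min

Q_c = 700000 kJ/min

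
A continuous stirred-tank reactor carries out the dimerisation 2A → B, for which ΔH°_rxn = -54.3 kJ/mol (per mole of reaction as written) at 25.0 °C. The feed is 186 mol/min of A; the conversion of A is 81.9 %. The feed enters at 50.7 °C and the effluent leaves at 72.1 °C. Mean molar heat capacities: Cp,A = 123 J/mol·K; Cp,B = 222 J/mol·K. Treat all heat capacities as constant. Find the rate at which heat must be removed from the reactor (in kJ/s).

Q_out = 62.2 kJ/s

Extent of reaction ξ = 0.819 × 186 / 2 = 76.167 mol/min
Reaction term: ξ·ΔH°_rxn = 76.167 × -54.3 = -4135.9 kJ/min
Sensible, feed 50.7→25 °C: -587.96 kJ/min
Outlet flows (mol/min): A 33.666, B 76.167
Sensible, products 25→72.1 °C: 991.45 kJ/min
Q = ΔH = -3732.4 kJ/min = -62.206 kW
Heat removed = 62.206 kJ/s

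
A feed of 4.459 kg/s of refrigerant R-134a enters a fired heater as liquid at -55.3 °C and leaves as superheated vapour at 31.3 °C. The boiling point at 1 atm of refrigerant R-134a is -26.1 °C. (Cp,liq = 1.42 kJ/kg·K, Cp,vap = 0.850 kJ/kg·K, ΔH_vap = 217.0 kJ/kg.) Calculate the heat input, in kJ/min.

liquid -55.3→-26.1 °C: 41.464 kJ/kg
vaporisation at -26.1 °C: 217 kJ/kg
vapour -26.1→31.3 °C: 48.79 kJ/kg
Δh = 41.464 + 217 + 48.79 = 307.25 kJ/kg
Q = ṁ·Δh = 4.459 kg/s × 307.25 kJ/kg = 1370 kJ/s
|Q| = 1370 kW = 82203 kJ/min

Q = 82200 kJ/min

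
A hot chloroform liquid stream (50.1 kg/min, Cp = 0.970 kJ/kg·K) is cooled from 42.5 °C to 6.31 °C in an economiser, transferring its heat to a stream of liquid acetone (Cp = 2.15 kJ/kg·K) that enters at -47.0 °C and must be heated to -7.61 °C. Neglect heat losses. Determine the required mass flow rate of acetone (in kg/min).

ṁ_c = 20.8 kg/min

Heat released by hot stream: Q = 50.1 × 0.970 × (42.5 − 6.31) = 1758.7 kJ/min
Energy balance on cold side (adiabatic exchanger): Q = ṁ_c·Cp_c·(T_c,out − T_c,in)
ṁ_c = 1758.7 / [2.15 × (-7.61 − -47.0)] = 20.767 kg/min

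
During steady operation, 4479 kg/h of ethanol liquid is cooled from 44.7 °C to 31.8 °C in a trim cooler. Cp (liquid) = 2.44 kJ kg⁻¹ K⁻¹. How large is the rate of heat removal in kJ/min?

Q = ṁ·Cp·ΔT = 4479 × 2.44 × (31.8 − 44.7) = -140980 kJ/h
Converting: 140980 / 3600 s = 39.161 kW
Cooling duty = 2349.7 kJ/min

Q_c = 2350 kJ/min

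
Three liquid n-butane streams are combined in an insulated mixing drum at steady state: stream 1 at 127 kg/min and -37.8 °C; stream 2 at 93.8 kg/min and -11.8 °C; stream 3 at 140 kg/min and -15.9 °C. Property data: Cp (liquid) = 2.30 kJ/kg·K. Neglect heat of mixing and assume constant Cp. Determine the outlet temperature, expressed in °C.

T_out = -22.5 °C

Energy balance with Q = 0: Σ ṁᵢCp,ᵢ(T_out − Tᵢ) = 0
Σ ṁᵢCp,ᵢTᵢ = 127×2.30×-37.8 + 93.8×2.30×-11.8 + 140×2.30×-15.9 = -18707
Σ ṁᵢCp,ᵢ = 127×2.30 + 93.8×2.30 + 140×2.30 = 829.84
T_out = -18707 / 829.84 = -22.543 °C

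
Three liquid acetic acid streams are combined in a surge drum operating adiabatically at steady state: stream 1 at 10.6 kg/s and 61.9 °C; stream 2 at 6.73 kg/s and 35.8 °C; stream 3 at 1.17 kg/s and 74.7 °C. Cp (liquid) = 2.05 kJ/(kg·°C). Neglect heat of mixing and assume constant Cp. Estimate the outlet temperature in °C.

No heat crosses the boundary, so H_out = H_in.
T_out = Σ ṁᵢCp,ᵢTᵢ / Σ ṁᵢCp,ᵢ
      = 2018.2 / 37.925 = 53.215 °C

T_out = 53.2 °C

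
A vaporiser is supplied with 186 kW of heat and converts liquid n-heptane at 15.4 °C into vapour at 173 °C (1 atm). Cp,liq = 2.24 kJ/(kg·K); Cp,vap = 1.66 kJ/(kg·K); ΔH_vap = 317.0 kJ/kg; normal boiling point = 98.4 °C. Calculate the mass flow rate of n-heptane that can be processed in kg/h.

ṁ = 1070 kg/h

Δh = 2.24×(98.4−15.4) + 317.0 + 1.66×(173−98.4) = 626.76 kJ/kg
Q = 186 kW = 186 kJ/s = 669600 kJ/h
ṁ = Q/Δh = 669600 / 626.76 = 1068.4 kg/h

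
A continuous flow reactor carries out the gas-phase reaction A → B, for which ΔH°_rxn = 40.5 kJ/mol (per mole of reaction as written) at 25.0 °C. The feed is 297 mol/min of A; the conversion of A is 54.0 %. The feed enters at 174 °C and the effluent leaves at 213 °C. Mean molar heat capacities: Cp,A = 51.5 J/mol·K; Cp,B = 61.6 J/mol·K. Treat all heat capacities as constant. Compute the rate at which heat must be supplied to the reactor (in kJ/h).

Q_in = 444000 kJ/h

Extent of reaction ξ = 0.540 × 297 = 160.38 mol/min
Reaction term: ξ·ΔH°_rxn = 160.38 × 40.5 = 6495.4 kJ/min
Sensible, feed 174→25 °C: -2279 kJ/min
Outlet flows (mol/min): A 136.62, B 160.38
Sensible, products 25→213 °C: 3180.1 kJ/min
Q = ΔH = 7396.4 kJ/min = 123.27 kW
Heat supplied = 443790 kJ/h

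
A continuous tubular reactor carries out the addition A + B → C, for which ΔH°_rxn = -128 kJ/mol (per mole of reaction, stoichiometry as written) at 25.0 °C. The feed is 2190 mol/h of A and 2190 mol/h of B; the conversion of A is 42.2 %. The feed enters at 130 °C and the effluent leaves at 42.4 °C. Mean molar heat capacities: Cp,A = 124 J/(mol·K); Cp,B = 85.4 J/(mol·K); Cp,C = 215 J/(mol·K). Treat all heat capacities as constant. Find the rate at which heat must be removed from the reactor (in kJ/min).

Extent of reaction ξ = 0.422 × 2190 = 924.18 mol/h
Reaction term: ξ·ΔH°_rxn = 924.18 × -128 = -118300 kJ/h
Sensible, feed 130→25 °C: -48152 kJ/h
Outlet flows (mol/h): A 1265.8, B 1265.8, C 924.18
Sensible, products 25→42.4 °C: 8069.4 kJ/h
Q = ΔH = -158380 kJ/h = -43.994 kW
Heat removed = 2639.6 kJ/min

Q_out = 2640 kJ/min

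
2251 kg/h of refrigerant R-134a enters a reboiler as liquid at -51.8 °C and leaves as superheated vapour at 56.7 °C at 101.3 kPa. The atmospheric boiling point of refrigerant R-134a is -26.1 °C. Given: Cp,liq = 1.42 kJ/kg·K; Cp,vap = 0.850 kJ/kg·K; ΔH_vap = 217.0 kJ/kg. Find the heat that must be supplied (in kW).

liquid -51.8→-26.1 °C: 36.494 kJ/kg
vaporisation at -26.1 °C: 217 kJ/kg
vapour -26.1→56.7 °C: 70.38 kJ/kg
Δh = 36.494 + 217 + 70.38 = 323.87 kJ/kg
Q = ṁ·Δh = 2251 kg/h × 323.87 kJ/kg = 729040 kJ/h
|Q| = 202.51 kW

Q = 203 kW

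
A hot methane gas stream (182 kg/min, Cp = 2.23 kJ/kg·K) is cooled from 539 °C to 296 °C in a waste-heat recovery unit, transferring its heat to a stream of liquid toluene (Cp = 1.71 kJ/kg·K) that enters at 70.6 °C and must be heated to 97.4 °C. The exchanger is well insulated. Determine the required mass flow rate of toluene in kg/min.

ṁ_c = 2150 kg/min

Heat released by hot stream: Q = 182 × 2.23 × (539 − 296) = 98624 kJ/min
Energy balance on cold side (adiabatic exchanger): Q = ṁ_c·Cp_c·(T_c,out − T_c,in)
ṁ_c = 98624 / [1.71 × (97.4 − 70.6)] = 2152 kg/min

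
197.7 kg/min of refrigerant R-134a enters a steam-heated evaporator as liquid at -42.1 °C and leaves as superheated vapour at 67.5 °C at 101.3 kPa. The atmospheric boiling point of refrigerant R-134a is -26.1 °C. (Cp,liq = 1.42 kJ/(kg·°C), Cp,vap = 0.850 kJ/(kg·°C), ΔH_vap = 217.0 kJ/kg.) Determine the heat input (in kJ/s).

liquid -42.1→-26.1 °C: 22.72 kJ/kg
vaporisation at -26.1 °C: 217 kJ/kg
vapour -26.1→67.5 °C: 79.56 kJ/kg
Δh = 22.72 + 217 + 79.56 = 319.28 kJ/kg
Q = ṁ·Δh = 197.7 kg/min × 319.28 kJ/kg = 63122 kJ/min
|Q| = 1052 kW

Q = 1050 kJ/s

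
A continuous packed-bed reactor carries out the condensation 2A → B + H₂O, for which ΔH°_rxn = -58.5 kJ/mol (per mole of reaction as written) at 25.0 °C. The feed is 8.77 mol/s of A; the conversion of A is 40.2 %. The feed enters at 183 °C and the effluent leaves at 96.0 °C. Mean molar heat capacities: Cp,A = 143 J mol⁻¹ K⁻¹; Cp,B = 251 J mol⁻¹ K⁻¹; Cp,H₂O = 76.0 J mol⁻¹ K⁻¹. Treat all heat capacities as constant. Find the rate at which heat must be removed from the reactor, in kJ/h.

Q_out = 746000 kJ/h

Extent of reaction ξ = 0.402 × 8.77 / 2 = 1.7628 mol/s
Reaction term: ξ·ΔH°_rxn = 1.7628 × -58.5 = -103.12 kJ/s
Sensible, feed 183→25 °C: -198.15 kJ/s
Outlet flows (mol/s): A 5.2445, B 1.7628, H₂O 1.7628
Sensible, products 25→96.0 °C: 94.173 kJ/s
Q = ΔH = -207.1 kJ/s = -207.1 kW
Heat removed = 745550 kJ/h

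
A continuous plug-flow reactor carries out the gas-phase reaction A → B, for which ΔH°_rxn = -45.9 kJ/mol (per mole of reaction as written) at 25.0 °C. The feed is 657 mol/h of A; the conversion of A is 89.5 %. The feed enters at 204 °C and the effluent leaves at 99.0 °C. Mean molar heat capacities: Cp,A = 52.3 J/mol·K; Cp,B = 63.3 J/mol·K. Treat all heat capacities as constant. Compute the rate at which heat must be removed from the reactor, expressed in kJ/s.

Extent of reaction ξ = 0.895 × 657 = 588.01 mol/h
Reaction term: ξ·ΔH°_rxn = 588.01 × -45.9 = -26990 kJ/h
Sensible, feed 204→25 °C: -6150.6 kJ/h
Outlet flows (mol/h): A 68.985, B 588.01
Sensible, products 25→99.0 °C: 3021.4 kJ/h
Q = ΔH = -30119 kJ/h = -8.3664 kW
Heat removed = 8.3664 kJ/s

Q_out = 8.37 kJ/s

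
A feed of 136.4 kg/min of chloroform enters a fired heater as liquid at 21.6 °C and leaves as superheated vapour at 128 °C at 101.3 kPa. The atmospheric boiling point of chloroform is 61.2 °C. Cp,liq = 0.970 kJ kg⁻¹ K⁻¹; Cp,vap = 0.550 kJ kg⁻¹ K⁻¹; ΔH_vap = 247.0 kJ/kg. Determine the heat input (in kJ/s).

liquid 21.6→61.2 °C: 38.412 kJ/kg
vaporisation at 61.2 °C: 247 kJ/kg
vapour 61.2→128 °C: 36.74 kJ/kg
Δh = 38.412 + 247 + 36.74 = 322.15 kJ/kg
Q = ṁ·Δh = 136.4 kg/min × 322.15 kJ/kg = 43942 kJ/min
|Q| = 732.36 kW

Q = 732 kJ/s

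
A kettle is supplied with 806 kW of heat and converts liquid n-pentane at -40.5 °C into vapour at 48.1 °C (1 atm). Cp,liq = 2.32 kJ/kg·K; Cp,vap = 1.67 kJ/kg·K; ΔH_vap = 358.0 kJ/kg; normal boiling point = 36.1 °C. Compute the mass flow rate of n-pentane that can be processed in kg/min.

ṁ = 87.0 kg/min

Δh = 2.32×(36.1−-40.5) + 358.0 + 1.67×(48.1−36.1) = 555.75 kJ/kg
Q = 806 kW = 806 kJ/s = 48360 kJ/min
ṁ = Q/Δh = 48360 / 555.75 = 87.017 kg/min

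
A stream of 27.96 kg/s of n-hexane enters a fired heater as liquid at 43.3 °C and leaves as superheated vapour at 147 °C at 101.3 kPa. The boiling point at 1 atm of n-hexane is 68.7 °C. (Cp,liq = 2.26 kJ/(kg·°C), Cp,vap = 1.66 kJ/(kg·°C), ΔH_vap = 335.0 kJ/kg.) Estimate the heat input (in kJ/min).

Q = 876000 kJ/min

liquid 43.3→68.7 °C: 57.404 kJ/kg
vaporisation at 68.7 °C: 335 kJ/kg
vapour 68.7→147 °C: 129.98 kJ/kg
Δh = 57.404 + 335 + 129.98 = 522.38 kJ/kg
Q = ṁ·Δh = 27.96 kg/s × 522.38 kJ/kg = 14606 kJ/s
|Q| = 14606 kW = 876350 kJ/min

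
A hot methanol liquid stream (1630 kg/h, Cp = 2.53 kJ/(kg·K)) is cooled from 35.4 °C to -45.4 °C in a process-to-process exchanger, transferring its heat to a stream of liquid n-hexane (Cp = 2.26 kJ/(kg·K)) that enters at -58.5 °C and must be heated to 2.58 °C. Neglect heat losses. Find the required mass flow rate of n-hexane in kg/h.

ṁ_c = 2410 kg/h

Heat released by hot stream: Q = 1630 × 2.53 × (35.4 − -45.4) = 333210 kJ/h
Energy balance on cold side (adiabatic exchanger): Q = ṁ_c·Cp_c·(T_c,out − T_c,in)
ṁ_c = 333210 / [2.26 × (2.58 − -58.5)] = 2413.9 kg/h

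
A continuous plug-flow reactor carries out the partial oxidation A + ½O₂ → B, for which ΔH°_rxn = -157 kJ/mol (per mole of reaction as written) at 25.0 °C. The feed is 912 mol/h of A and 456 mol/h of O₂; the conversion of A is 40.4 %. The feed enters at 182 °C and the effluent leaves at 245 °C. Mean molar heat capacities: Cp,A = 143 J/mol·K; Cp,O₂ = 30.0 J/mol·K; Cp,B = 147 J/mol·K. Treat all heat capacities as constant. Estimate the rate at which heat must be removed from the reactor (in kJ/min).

Q_out = 828 kJ/min

Extent of reaction ξ = 0.404 × 912 = 368.45 mol/h
Reaction term: ξ·ΔH°_rxn = 368.45 × -157 = -57846 kJ/h
Sensible, feed 182→25 °C: -22623 kJ/h
Outlet flows (mol/h): A 543.55, O₂ 271.78, B 368.45
Sensible, products 25→245 °C: 30809 kJ/h
Q = ΔH = -49660 kJ/h = -13.794 kW
Heat removed = 827.67 kJ/min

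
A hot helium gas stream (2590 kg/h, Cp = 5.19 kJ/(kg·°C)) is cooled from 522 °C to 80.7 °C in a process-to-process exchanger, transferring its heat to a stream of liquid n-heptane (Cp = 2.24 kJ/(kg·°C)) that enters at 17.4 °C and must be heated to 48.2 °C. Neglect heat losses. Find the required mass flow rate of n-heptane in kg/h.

Heat released by hot stream: Q = 2590 × 5.19 × (522 − 80.7) = 5.932e+06 kJ/h
Energy balance on cold side (adiabatic exchanger): Q = ṁ_c·Cp_c·(T_c,out − T_c,in)
ṁ_c = 5.932e+06 / [2.24 × (48.2 − 17.4)] = 85981 kg/h

ṁ_c = 86000 kg/h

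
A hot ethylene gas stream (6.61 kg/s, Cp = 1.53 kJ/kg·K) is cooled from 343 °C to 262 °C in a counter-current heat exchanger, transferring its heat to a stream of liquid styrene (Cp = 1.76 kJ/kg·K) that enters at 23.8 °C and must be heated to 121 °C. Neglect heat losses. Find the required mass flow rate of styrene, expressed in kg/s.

ṁ_c = 4.79 kg/s

Heat released by hot stream: Q = 6.61 × 1.53 × (343 − 262) = 819.18 kJ/s
Energy balance on cold side (adiabatic exchanger): Q = ṁ_c·Cp_c·(T_c,out − T_c,in)
ṁ_c = 819.18 / [1.76 × (121 − 23.8)] = 4.7885 kg/s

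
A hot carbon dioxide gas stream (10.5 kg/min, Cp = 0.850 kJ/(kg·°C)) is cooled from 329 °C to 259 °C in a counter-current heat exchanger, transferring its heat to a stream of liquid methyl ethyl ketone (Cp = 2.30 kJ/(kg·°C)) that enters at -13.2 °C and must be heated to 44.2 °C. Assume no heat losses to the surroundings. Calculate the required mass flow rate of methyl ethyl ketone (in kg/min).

Heat released by hot stream: Q = 10.5 × 0.850 × (329 − 259) = 624.75 kJ/min
Energy balance on cold side (adiabatic exchanger): Q = ṁ_c·Cp_c·(T_c,out − T_c,in)
ṁ_c = 624.75 / [2.30 × (44.2 − -13.2)] = 4.7322 kg/min

ṁ_c = 4.73 kg/min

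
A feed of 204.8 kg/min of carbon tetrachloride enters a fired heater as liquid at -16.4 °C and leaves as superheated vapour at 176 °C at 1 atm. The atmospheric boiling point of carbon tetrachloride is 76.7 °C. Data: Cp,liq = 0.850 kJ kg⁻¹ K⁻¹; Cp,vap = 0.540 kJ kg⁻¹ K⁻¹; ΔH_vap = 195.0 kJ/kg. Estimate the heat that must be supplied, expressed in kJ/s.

Q = 1120 kJ/s

liquid -16.4→76.7 °C: 79.135 kJ/kg
vaporisation at 76.7 °C: 195 kJ/kg
vapour 76.7→176 °C: 53.622 kJ/kg
Δh = 79.135 + 195 + 53.622 = 327.76 kJ/kg
Q = ṁ·Δh = 204.8 kg/min × 327.76 kJ/kg = 67125 kJ/min
|Q| = 1118.7 kW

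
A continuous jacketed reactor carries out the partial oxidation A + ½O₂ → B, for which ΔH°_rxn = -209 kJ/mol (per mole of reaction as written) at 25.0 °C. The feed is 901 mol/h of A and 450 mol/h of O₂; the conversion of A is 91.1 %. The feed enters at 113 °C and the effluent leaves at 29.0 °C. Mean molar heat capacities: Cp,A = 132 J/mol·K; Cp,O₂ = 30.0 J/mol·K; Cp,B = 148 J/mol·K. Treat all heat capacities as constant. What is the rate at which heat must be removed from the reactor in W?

Extent of reaction ξ = 0.911 × 901 = 820.81 mol/h
Reaction term: ξ·ΔH°_rxn = 820.81 × -209 = -171550 kJ/h
Sensible, feed 113→25 °C: -11654 kJ/h
Outlet flows (mol/h): A 80.189, O₂ 39.594, B 820.81
Sensible, products 25→29.0 °C: 533.01 kJ/h
Q = ΔH = -182670 kJ/h = -50.742 kW
Heat removed = 50742 W

Q_out = 50700 W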